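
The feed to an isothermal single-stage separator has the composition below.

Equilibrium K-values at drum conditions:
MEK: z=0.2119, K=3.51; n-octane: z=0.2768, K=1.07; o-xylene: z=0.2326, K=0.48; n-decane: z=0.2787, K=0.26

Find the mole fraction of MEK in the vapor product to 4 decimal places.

y_MEK = 0.4988

Rachford–Rice: g(V/F) = Σ zᵢ(Kᵢ−1)/(1+V/F(Kᵢ−1)) = 0.
g(0) = ΣzᵢKᵢ − 1 = 0.2241 and g(1) = 1 − Σzᵢ/Kᵢ = -0.8756, so a root lies in (0, 1).
Newton iteration, V/F⁰ = 0.5:
  V/F = 0.5000: g = -0.23623, g' = -0.7632 → V/F = 0.1905
  V/F = 0.1905: g = 0.00464, g' = -0.8967 → V/F = 0.1956
  V/F = 0.1956: g = 0.00002, g' = -0.8884 → V/F = 0.1957
Converged at V/F = 0.1957.
Compositions from xᵢ = zᵢ/(1+V/F(Kᵢ−1)), yᵢ = Kᵢxᵢ:
  MEK: x = 0.1421, y = 0.4988
  n-octane: x = 0.2731, y = 0.2922
  o-xylene: x = 0.2589, y = 0.1243
  n-decane: x = 0.3259, y = 0.0847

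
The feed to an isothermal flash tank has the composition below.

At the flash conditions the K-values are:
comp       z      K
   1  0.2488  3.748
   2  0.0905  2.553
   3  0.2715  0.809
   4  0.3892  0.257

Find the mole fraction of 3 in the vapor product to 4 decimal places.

y_3 = 0.2350

Rachford–Rice: g(ψ) = Σ zᵢ(Kᵢ−1)/(1+ψ(Kᵢ−1)) = 0.
Check two-phase: ΣzᵢKᵢ = 1.4832 > 1 and Σzᵢ/Kᵢ = 1.9518 > 1, so g(0) = 0.4832 > 0 and g(1) = -0.9518 < 0.
Newton–Raphson from ψ = 0.5:
  ψ = 0.5000: g = -0.15033, g' = -0.9586 → ψ = 0.3432
  ψ = 0.3432: g = -0.00008, g' = -0.9890 → ψ = 0.3431
Converged at ψ = 0.3431.
Compositions from xᵢ = zᵢ/(1+ψ(Kᵢ−1)), yᵢ = Kᵢxᵢ:
  1: x = 0.1281, y = 0.4800
  2: x = 0.0590, y = 0.1507
  3: x = 0.2905, y = 0.2350
  4: x = 0.5224, y = 0.1342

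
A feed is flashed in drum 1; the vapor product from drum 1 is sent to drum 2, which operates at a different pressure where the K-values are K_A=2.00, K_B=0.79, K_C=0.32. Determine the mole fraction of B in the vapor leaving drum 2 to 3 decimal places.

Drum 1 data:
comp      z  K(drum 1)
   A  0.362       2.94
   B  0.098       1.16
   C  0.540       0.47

y_B (drum 2) = 0.093

Drum 1:
Newton–Raphson from ψ₁ = 0.48:
  ψ₁ = 0.480: g = -0.0056, g' = -0.640 → ψ₁ = 0.471
Converged at ψ₁ = 0.471.
Drum-1 compositions:
  A: x = 0.189, y = 0.556
  B: x = 0.091, y = 0.106
  C: x = 0.720, y = 0.338
Drum-2 feed = drum-1 vapor: z₂ = (0.5560, 0.1057, 0.3383).
Drum 2:
Material balance + equilibrium reduce to Σ zᵢ(Kᵢ−1)/(1+ψ₂(Kᵢ−1)) = 0.
Feasibility: ΣzᵢKᵢ = 1.304, Σzᵢ/Kᵢ = 1.469 — both > 1, two phases present.
Newton–Raphson from ψ₂ = 0.41:
  ψ₂ = 0.410: g = 0.0511, g' = -0.586 → ψ₂ = 0.497
  ψ₂ = 0.497: g = -0.0009, g' = -0.611 → ψ₂ = 0.496
Converged at ψ₂ = 0.496.
  A: x = 0.372, y = 0.744
  B: x = 0.118, y = 0.093
  C: x = 0.510, y = 0.163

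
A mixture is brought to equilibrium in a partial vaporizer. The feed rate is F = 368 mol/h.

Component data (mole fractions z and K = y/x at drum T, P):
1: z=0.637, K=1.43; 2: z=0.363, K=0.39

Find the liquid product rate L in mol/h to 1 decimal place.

Binary case is linear: z₁(K₁−1)(1+ψ(K₂−1)) + z₂(K₂−1)(1+ψ(K₁−1)) = 0
⇒ ψ = [z₁(K₁−1)+z₂(K₂−1)] / [−(K₁−1)(K₂−1)] = 0.0525/0.2623 = 0.200
Then V = ψ·F = 0.2001·368 = 73.6 mol/h and L = F − V = 294.4 mol/h.

L = 294.4 mol/h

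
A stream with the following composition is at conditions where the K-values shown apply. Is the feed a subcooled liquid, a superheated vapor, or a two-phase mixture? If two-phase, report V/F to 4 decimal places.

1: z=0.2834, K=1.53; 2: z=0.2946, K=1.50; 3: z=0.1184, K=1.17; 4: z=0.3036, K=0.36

ΣzᵢKᵢ = 1.1233; Σzᵢ/Kᵢ = 1.3262.
Both exceed 1, so a two-phase solution exists.
Rachford–Rice: g(ψ) = Σ zᵢ(Kᵢ−1)/(1+ψ(Kᵢ−1)) = 0.
Newton–Raphson from ψ = 0.5:
  ψ = 0.5000: g = -0.03061, g' = -0.3687 → ψ = 0.4170
  ψ = 0.4170: g = -0.00133, g' = -0.3382 → ψ = 0.4130
Converged at ψ = 0.4130.

two-phase, V/F = 0.4130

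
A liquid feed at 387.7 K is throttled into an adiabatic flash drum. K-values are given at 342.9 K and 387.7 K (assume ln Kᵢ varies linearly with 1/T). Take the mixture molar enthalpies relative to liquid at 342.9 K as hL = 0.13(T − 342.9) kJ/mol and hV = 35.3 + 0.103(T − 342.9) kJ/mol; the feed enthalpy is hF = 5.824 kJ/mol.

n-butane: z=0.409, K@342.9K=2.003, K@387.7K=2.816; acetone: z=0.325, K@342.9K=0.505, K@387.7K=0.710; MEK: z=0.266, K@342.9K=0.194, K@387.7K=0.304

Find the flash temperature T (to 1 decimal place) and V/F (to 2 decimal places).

T = 349.9 K, V/F = 0.14

Adiabatic flash: solve Rachford–Rice at each trial T, then check hF = ψ·hV(T) + (1−ψ)·hL(T).
  T = 342.9 K: K = (2.003, 0.505, 0.194), RR gives ψ = 0.054, H_out = 1.890 kJ/mol
  T = 387.7 K: K = (2.816, 0.710, 0.304), RR gives ψ = 0.493, H_out = 22.634 kJ/mol
  T = 365.3 K: K = (2.400, 0.605, 0.246), RR gives ψ = 0.298, H_out = 13.249 kJ/mol
  T = 354.1 K: K = (2.199, 0.554, 0.219), RR gives ψ = 0.186, H_out = 7.969 kJ/mol
  T = 348.5 K: K = (2.100, 0.530, 0.207), RR gives ψ = 0.123, H_out = 5.058 kJ/mol
  T = 351.3 K: K = (2.149, 0.542, 0.213), RR gives ψ = 0.155, H_out = 6.542 kJ/mol
  T = 349.9 K: K = (2.125, 0.536, 0.210), RR gives ψ = 0.139, H_out = 5.807 kJ/mol
Linear interpolation between T = 349.9 (H_out = 5.807) and T = 351.3 (H_out = 6.542) on hF = 5.824 gives T ≈ 349.9 K, at which ψ = 0.14.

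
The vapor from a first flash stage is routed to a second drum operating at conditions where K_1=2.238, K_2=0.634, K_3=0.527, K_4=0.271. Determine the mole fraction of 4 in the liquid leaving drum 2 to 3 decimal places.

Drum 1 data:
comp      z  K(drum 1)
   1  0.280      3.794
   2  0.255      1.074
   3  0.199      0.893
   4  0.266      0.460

x_4 (drum 2) = 0.229

Drum 1:
Rachford–Rice: g(ψ₁) = Σ zᵢ(Kᵢ−1)/(1+ψ₁(Kᵢ−1)) = 0.
Feasibility: ΣzᵢKᵢ = 1.636, Σzᵢ/Kᵢ = 1.112 — both > 1, two phases present.
Iterate (Newton) starting at ψ₁ = 0.5:
  ψ₁ = 0.500: g = 0.1253, g' = -0.530 → ψ₁ = 0.737
  ψ₁ = 0.737: g = 0.0121, g' = -0.452 → ψ₁ = 0.763
Converged at ψ₁ = 0.763.
Drum-1 compositions:
  1: x = 0.089, y = 0.339
  2: x = 0.241, y = 0.259
  3: x = 0.217, y = 0.194
  4: x = 0.453, y = 0.208
Drum-2 feed = drum-1 vapor: z₂ = (0.3391, 0.2592, 0.1935, 0.2082).
Drum 2:
Newton–Raphson from ψ₂ = 0.54:
  ψ₂ = 0.540: g = -0.2399, g' = -0.620 → ψ₂ = 0.153
  ψ₂ = 0.153: g = -0.0170, g' = -0.597 → ψ₂ = 0.124
  ψ₂ = 0.124: g = 0.0002, g' = -0.611 → ψ₂ = 0.125
Converged at ψ₂ = 0.125.
  1: x = 0.294, y = 0.657
  2: x = 0.272, y = 0.172
  3: x = 0.206, y = 0.108
  4: x = 0.229, y = 0.062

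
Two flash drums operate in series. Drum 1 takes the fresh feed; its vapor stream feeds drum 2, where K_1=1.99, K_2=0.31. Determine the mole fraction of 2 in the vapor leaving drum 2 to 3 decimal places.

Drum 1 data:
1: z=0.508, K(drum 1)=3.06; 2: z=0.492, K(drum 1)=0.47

Drum 1:
Rachford–Rice: g(ψ₁) = Σ zᵢ(Kᵢ−1)/(1+ψ₁(Kᵢ−1)) = 0.
Feasibility: ΣzᵢKᵢ = 1.786, Σzᵢ/Kᵢ = 1.213 — both > 1, two phases present.
Binary case is linear: z₁(K₁−1)(1+ψ₁(K₂−1)) + z₂(K₂−1)(1+ψ₁(K₁−1)) = 0
⇒ ψ₁ = [z₁(K₁−1)+z₂(K₂−1)] / [−(K₁−1)(K₂−1)] = 0.7857/1.0918 = 0.720
Drum-1 compositions:
  1: x = 0.205, y = 0.626
  2: x = 0.795, y = 0.374
Drum-2 feed = drum-1 vapor: z₂ = (0.6262, 0.3738).
Drum 2:
Binary case is linear: z₁(K₁−1)(1+ψ₂(K₂−1)) + z₂(K₂−1)(1+ψ₂(K₁−1)) = 0
⇒ ψ₂ = [z₁(K₁−1)+z₂(K₂−1)] / [−(K₁−1)(K₂−1)] = 0.3620/0.6831 = 0.530
  1: x = 0.411, y = 0.817
  2: x = 0.589, y = 0.183

y_2 (drum 2) = 0.183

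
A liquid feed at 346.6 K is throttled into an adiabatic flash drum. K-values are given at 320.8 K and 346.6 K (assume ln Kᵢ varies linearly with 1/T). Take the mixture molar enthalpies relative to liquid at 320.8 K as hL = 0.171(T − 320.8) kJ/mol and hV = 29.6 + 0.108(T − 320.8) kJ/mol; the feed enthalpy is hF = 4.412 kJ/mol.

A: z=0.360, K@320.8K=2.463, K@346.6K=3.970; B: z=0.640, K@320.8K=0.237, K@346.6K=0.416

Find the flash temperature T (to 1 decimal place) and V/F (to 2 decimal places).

T = 326.0 K, V/F = 0.12

Adiabatic flash: solve Rachford–Rice at each trial T, then check hF = ψ·hV(T) + (1−ψ)·hL(T).
  T = 320.8 K: K = (2.463, 0.237), RR gives ψ = 0.034, H_out = 1.017 kJ/mol
  T = 346.6 K: K = (3.970, 0.416), RR gives ψ = 0.401, H_out = 15.628 kJ/mol
  T = 333.7 K: K = (3.156, 0.317), RR gives ψ = 0.231, H_out = 8.843 kJ/mol
  T = 327.2 K: K = (2.792, 0.275), RR gives ψ = 0.139, H_out = 5.161 kJ/mol
  T = 324.0 K: K = (2.624, 0.255), RR gives ψ = 0.089, H_out = 3.175 kJ/mol
  T = 325.6 K: K = (2.707, 0.265), RR gives ψ = 0.115, H_out = 4.186 kJ/mol
Linear interpolation between T = 325.6 (H_out = 4.186) and T = 327.2 (H_out = 5.161) on hF = 4.412 gives T ≈ 326.0 K, at which ψ = 0.12.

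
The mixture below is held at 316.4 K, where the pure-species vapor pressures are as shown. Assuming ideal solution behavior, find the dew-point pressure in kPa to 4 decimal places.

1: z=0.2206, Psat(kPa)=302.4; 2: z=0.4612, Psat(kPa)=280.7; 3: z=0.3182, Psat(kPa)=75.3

Pdew = 151.5543 kPa

At the dew point ψ → 1, so Σzᵢ/Kᵢ = 1 with Kᵢ = Pᵢˢᵃᵗ/P ⇒ 1/P = Σzᵢ/Pᵢˢᵃᵗ.
1/P = 0.2206/302.4 + 0.4612/280.7 + 0.3182/75.3 = 0.0065983 ⇒ P = 151.5543 kPa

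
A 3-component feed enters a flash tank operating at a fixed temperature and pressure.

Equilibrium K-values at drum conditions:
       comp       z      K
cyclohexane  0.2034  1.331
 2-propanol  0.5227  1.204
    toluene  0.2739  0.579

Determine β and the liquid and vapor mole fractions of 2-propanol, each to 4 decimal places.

β = 0.5738, x_2-propanol = 0.4679, y_2-propanol = 0.5634

Newton iteration, β⁰ = 0.5:
  β = 0.5000: g = 0.00847, g' = -0.1122 → β = 0.5755
  β = 0.5755: g = -0.00020, g' = -0.1177 → β = 0.5738
Converged at β = 0.5738.
Compositions from xᵢ = zᵢ/(1+β(Kᵢ−1)), yᵢ = Kᵢxᵢ:
  cyclohexane: x = 0.1709, y = 0.2275
  2-propanol: x = 0.4679, y = 0.5634
  toluene: x = 0.3611, y = 0.2091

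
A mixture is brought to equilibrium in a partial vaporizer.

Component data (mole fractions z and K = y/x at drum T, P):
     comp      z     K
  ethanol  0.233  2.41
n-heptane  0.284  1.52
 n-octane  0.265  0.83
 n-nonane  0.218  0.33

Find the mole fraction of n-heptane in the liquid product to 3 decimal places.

x_n-heptane = 0.217

Material balance + equilibrium reduce to Σ zᵢ(Kᵢ−1)/(1+ψ(Kᵢ−1)) = 0.
g(0) = ΣzᵢKᵢ − 1 = 0.285 and g(1) = 1 − Σzᵢ/Kᵢ = -0.263, so a root lies in (0, 1).
Newton iteration, ψ⁰ = 0.38:
  ψ = 0.380: g = 0.0931, g' = -0.435 → ψ = 0.594
  ψ = 0.594: g = -0.0012, g' = -0.462 → ψ = 0.592
Converged at ψ = 0.592.
Compositions from xᵢ = zᵢ/(1+ψ(Kᵢ−1)), yᵢ = Kᵢxᵢ:
  ethanol: x = 0.127, y = 0.306
  n-heptane: x = 0.217, y = 0.330
  n-octane: x = 0.295, y = 0.245
  n-nonane: x = 0.361, y = 0.119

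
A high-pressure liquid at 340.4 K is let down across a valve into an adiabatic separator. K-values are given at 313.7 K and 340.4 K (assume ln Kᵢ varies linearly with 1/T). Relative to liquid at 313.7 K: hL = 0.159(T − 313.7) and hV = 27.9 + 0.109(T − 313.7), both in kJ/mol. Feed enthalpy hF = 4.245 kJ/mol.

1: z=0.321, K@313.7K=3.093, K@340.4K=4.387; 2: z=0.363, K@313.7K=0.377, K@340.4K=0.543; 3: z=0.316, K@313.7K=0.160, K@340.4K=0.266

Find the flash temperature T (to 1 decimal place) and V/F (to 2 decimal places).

Adiabatic flash: solve Rachford–Rice at each trial T, then check hF = ψ·hV(T) + (1−ψ)·hL(T).
  T = 313.7 K: K = (3.093, 0.377, 0.160), RR gives ψ = 0.118, H_out = 3.293 kJ/mol
  T = 340.4 K: K = (4.387, 0.543, 0.266), RR gives ψ = 0.340, H_out = 13.274 kJ/mol
  T = 327.0 K: K = (3.708, 0.456, 0.208), RR gives ψ = 0.233, H_out = 8.456 kJ/mol
  T = 320.4 K: K = (3.395, 0.416, 0.183), RR gives ψ = 0.178, H_out = 5.976 kJ/mol
  T = 317.0 K: K = (3.240, 0.396, 0.171), RR gives ψ = 0.148, H_out = 4.641 kJ/mol
  T = 315.4 K: K = (3.168, 0.387, 0.166), RR gives ψ = 0.134, H_out = 3.995 kJ/mol
Linear interpolation between T = 315.4 (H_out = 3.995) and T = 317.0 (H_out = 4.641) on hF = 4.245 gives T ≈ 316.0 K, at which ψ = 0.14.

T = 316.0 K, V/F = 0.14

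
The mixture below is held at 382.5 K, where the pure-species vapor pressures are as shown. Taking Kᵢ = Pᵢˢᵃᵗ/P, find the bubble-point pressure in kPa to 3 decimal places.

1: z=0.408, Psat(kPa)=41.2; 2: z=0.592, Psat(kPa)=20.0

At the bubble point ψ → 0, so ΣzᵢKᵢ = 1 with Kᵢ = Pᵢˢᵃᵗ/P ⇒ P = ΣzᵢPᵢˢᵃᵗ.
P = 0.408·41.2 + 0.592·20.0 = 28.650 kPa

Pbub = 28.650 kPa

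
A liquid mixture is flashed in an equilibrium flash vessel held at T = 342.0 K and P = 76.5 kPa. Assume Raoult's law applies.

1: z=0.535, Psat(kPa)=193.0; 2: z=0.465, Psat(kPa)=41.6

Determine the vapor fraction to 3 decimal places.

Raoult's law: Kᵢ = Pᵢˢᵃᵗ/P = Pᵢˢᵃᵗ/76.5.
  K_1 = 193.0/76.5 = 2.52288, K_2 = 41.6/76.5 = 0.54379
Let ψ = V/F and solve Σ zᵢ(Kᵢ−1)/(1+ψ(Kᵢ−1)) = 0.
Feasibility: ΣzᵢKᵢ = 1.603, Σzᵢ/Kᵢ = 1.067 — both > 1, two phases present.
Binary case is linear: z₁(K₁−1)(1+ψ(K₂−1)) + z₂(K₂−1)(1+ψ(K₁−1)) = 0
⇒ ψ = [z₁(K₁−1)+z₂(K₂−1)] / [−(K₁−1)(K₂−1)] = 0.6026/0.6947 = 0.867

ψ = 0.867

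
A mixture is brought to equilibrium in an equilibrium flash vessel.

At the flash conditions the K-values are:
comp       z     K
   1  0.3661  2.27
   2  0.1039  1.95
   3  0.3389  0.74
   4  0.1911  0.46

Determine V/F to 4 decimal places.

V/F = 0.7838

Material balance + equilibrium reduce to Σ zᵢ(Kᵢ−1)/(1+V/F(Kᵢ−1)) = 0.
Check two-phase: ΣzᵢKᵢ = 1.3723 > 1 and Σzᵢ/Kᵢ = 1.0880 > 1, so g(0) = 0.3723 > 0 and g(1) = -0.0880 < 0.
Iterate (Newton) starting at V/F = 0.5:
  V/F = 0.5000: g = 0.10865, g' = -0.3988 → V/F = 0.7724
  V/F = 0.7724: g = 0.00434, g' = -0.3815 → V/F = 0.7838
Converged at V/F = 0.7838.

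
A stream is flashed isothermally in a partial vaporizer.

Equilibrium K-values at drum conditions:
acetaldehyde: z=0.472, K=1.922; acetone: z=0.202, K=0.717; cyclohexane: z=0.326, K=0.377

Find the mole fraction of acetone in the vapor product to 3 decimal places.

y_acetone = 0.161

Rachford–Rice: g(β) = Σ zᵢ(Kᵢ−1)/(1+β(Kᵢ−1)) = 0.
Feasibility: ΣzᵢKᵢ = 1.175, Σzᵢ/Kᵢ = 1.392 — both > 1, two phases present.
Iterate (Newton) starting at β = 0.5:
  β = 0.500: g = -0.0637, g' = -0.477 → β = 0.366
  β = 0.366: g = -0.0017, g' = -0.457 → β = 0.363
Converged at β = 0.363.
Compositions from xᵢ = zᵢ/(1+β(Kᵢ−1)), yᵢ = Kᵢxᵢ:
  acetaldehyde: x = 0.354, y = 0.680
  acetone: x = 0.225, y = 0.161
  cyclohexane: x = 0.421, y = 0.159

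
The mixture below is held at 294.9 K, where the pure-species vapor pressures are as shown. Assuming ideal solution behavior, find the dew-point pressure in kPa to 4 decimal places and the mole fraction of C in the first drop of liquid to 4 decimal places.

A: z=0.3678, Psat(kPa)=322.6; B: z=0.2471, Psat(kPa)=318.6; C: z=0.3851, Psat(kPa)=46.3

Pdew = 97.7213 kPa, x_C = 0.8128

At the dew point ψ → 1, so Σzᵢ/Kᵢ = 1 with Kᵢ = Pᵢˢᵃᵗ/P ⇒ 1/P = Σzᵢ/Pᵢˢᵃᵗ.
1/P = 0.3678/322.6 + 0.2471/318.6 + 0.3851/46.3 = 0.0102332 ⇒ P = 97.7213 kPa
xᵢ = zᵢP/Pᵢˢᵃᵗ ⇒ x_C = 0.3851·97.7213/46.3 = 0.8128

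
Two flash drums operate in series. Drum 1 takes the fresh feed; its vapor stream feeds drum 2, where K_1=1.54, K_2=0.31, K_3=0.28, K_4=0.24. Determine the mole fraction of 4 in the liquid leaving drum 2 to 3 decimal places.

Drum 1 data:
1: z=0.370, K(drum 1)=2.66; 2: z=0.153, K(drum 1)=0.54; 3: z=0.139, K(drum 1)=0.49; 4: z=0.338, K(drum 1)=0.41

x_4 (drum 2) = 0.209

Drum 1:
Let ψ₁ = V/F and solve Σ zᵢ(Kᵢ−1)/(1+ψ₁(Kᵢ−1)) = 0.
Feasibility: ΣzᵢKᵢ = 1.274, Σzᵢ/Kᵢ = 1.530 — both > 1, two phases present.
Newton–Raphson from ψ₁ = 0.5:
  ψ₁ = 0.500: g = -0.1338, g' = -0.661 → ψ₁ = 0.298
  ψ₁ = 0.298: g = 0.0041, g' = -0.724 → ψ₁ = 0.303
Converged at ψ₁ = 0.303.
Drum-1 compositions:
  1: x = 0.246, y = 0.655
  2: x = 0.178, y = 0.096
  3: x = 0.164, y = 0.081
  4: x = 0.412, y = 0.169
Drum-2 feed = drum-1 vapor: z₂ = (0.6546, 0.0960, 0.0806, 0.1688).
Drum 2:
Rachford–Rice: g(ψ₂) = Σ zᵢ(Kᵢ−1)/(1+ψ₂(Kᵢ−1)) = 0.
Check two-phase: ΣzᵢKᵢ = 1.101 > 1 and Σzᵢ/Kᵢ = 1.726 > 1, so g(0) = 0.101 > 0 and g(1) = -0.726 < 0.
Newton–Raphson from ψ₂ = 0.5:
  ψ₂ = 0.500: g = -0.1203, g' = -0.580 → ψ₂ = 0.293
  ψ₂ = 0.293: g = -0.0162, g' = -0.442 → ψ₂ = 0.256
  ψ₂ = 0.256: g = -0.0003, g' = -0.428 → ψ₂ = 0.255
Converged at ψ₂ = 0.255.
  1: x = 0.575, y = 0.886
  2: x = 0.117, y = 0.036
  3: x = 0.099, y = 0.028
  4: x = 0.209, y = 0.050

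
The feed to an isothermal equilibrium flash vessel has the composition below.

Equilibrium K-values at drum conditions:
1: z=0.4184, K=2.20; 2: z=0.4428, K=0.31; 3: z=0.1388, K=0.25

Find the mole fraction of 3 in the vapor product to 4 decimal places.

y_3 = 0.0378

Let ψ = V/F and solve Σ zᵢ(Kᵢ−1)/(1+ψ(Kᵢ−1)) = 0.
Feasibility: ΣzᵢKᵢ = 1.0924, Σzᵢ/Kᵢ = 2.1738 — both > 1, two phases present.
Newton iteration, ψ⁰ = 0.5:
  ψ = 0.5000: g = -0.31922, g' = -0.9266 → ψ = 0.1555
  ψ = 0.1555: g = -0.03697, g' = -0.7925 → ψ = 0.1088
  ψ = 0.1088: g = 0.00038, g' = -0.8103 → ψ = 0.1093
Converged at ψ = 0.1093.
Compositions from xᵢ = zᵢ/(1+ψ(Kᵢ−1)), yᵢ = Kᵢxᵢ:
  1: x = 0.3699, y = 0.8137
  2: x = 0.4789, y = 0.1485
  3: x = 0.1512, y = 0.0378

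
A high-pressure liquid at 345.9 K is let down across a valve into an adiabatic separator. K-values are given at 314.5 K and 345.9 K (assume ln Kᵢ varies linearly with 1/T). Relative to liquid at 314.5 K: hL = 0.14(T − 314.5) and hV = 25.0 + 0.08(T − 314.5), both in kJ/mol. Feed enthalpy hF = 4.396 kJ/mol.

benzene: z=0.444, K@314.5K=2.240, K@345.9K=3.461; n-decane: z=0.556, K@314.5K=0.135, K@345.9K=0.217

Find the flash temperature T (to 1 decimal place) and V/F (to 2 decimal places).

Adiabatic flash: solve Rachford–Rice at each trial T, then check hF = ψ·hV(T) + (1−ψ)·hL(T).
  T = 314.5 K: K = (2.240, 0.135), RR gives ψ = 0.065, H_out = 1.623 kJ/mol
  T = 345.9 K: K = (3.461, 0.217), RR gives ψ = 0.341, H_out = 12.281 kJ/mol
  T = 330.2 K: K = (2.813, 0.173), RR gives ψ = 0.230, H_out = 7.739 kJ/mol
  T = 322.4 K: K = (2.519, 0.153), RR gives ψ = 0.158, H_out = 4.993 kJ/mol
  T = 318.4 K: K = (2.375, 0.144), RR gives ψ = 0.114, H_out = 3.380 kJ/mol
  T = 320.4 K: K = (2.447, 0.149), RR gives ψ = 0.137, H_out = 4.207 kJ/mol
Linear interpolation between T = 320.4 (H_out = 4.207) and T = 322.4 (H_out = 4.993) on hF = 4.396 gives T ≈ 320.9 K, at which ψ = 0.14.

T = 320.9 K, V/F = 0.14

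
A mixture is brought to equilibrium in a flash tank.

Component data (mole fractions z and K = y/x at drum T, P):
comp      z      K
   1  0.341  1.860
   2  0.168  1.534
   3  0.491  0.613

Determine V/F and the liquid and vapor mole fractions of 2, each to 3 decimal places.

V/F = 0.653, x_2 = 0.125, y_2 = 0.191

Material balance + equilibrium reduce to Σ zᵢ(Kᵢ−1)/(1+V/F(Kᵢ−1)) = 0.
Check two-phase: ΣzᵢKᵢ = 1.193 > 1 and Σzᵢ/Kᵢ = 1.094 > 1, so g(0) = 0.193 > 0 and g(1) = -0.094 < 0.
Iterate (Newton) starting at V/F = 0.5:
  V/F = 0.500: g = 0.0403, g' = -0.266 → V/F = 0.651
  V/F = 0.651: g = 0.0005, g' = -0.261 → V/F = 0.653
Converged at V/F = 0.653.
Compositions from xᵢ = zᵢ/(1+V/F(Kᵢ−1)), yᵢ = Kᵢxᵢ:
  1: x = 0.218, y = 0.406
  2: x = 0.125, y = 0.191
  3: x = 0.657, y = 0.403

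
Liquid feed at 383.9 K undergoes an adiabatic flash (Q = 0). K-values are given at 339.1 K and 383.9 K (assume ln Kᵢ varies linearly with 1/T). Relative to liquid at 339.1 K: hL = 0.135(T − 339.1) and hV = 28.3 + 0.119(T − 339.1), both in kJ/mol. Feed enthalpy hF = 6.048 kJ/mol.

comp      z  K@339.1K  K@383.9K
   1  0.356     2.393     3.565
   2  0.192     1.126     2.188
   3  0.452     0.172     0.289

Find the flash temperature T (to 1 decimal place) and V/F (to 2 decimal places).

Adiabatic flash: solve Rachford–Rice at each trial T, then check hF = ψ·hV(T) + (1−ψ)·hL(T).
  T = 339.1 K: K = (2.393, 1.126, 0.172), RR gives ψ = 0.158, H_out = 4.458 kJ/mol
  T = 383.9 K: K = (3.565, 2.188, 0.289), RR gives ψ = 0.540, H_out = 20.947 kJ/mol
  T = 361.5 K: K = (2.957, 1.602, 0.227), RR gives ψ = 0.379, H_out = 13.603 kJ/mol
  T = 350.3 K: K = (2.669, 1.351, 0.198), RR gives ψ = 0.279, H_out = 9.357 kJ/mol
  T = 344.7 K: K = (2.530, 1.235, 0.185), RR gives ψ = 0.222, H_out = 7.005 kJ/mol
  T = 341.9 K: K = (2.461, 1.180, 0.178), RR gives ψ = 0.190, H_out = 5.758 kJ/mol
  T = 343.3 K: K = (2.495, 1.207, 0.182), RR gives ψ = 0.206, H_out = 6.388 kJ/mol
Linear interpolation between T = 341.9 (H_out = 5.758) and T = 343.3 (H_out = 6.388) on hF = 6.048 gives T ≈ 342.5 K, at which ψ = 0.20.

T = 342.5 K, V/F = 0.20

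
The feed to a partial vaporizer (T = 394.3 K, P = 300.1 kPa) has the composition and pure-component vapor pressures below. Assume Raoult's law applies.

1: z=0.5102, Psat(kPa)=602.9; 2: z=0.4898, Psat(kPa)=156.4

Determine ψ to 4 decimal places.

Raoult's law: Kᵢ = Pᵢˢᵃᵗ/P = Pᵢˢᵃᵗ/300.1.
  K_1 = 602.9/300.1 = 2.008997, K_2 = 156.4/300.1 = 0.521160
Rachford–Rice: g(ψ) = Σ zᵢ(Kᵢ−1)/(1+ψ(Kᵢ−1)) = 0.
g(0) = ΣzᵢKᵢ − 1 = 0.2803 and g(1) = 1 − Σzᵢ/Kᵢ = -0.1938, so a root lies in (0, 1).
Binary case is linear: z₁(K₁−1)(1+ψ(K₂−1)) + z₂(K₂−1)(1+ψ(K₁−1)) = 0
⇒ ψ = [z₁(K₁−1)+z₂(K₂−1)] / [−(K₁−1)(K₂−1)] = 0.28025/0.48315 = 0.5801

ψ = 0.5801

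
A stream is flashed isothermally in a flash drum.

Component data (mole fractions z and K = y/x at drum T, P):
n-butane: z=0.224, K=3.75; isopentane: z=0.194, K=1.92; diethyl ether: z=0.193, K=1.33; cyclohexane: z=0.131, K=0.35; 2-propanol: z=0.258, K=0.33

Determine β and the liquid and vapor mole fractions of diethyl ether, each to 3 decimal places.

β = 0.564, x_diethyl ether = 0.163, y_diethyl ether = 0.216

Newton–Raphson from β = 0.35:
  β = 0.350: g = 0.1699, g' = -0.841 → β = 0.552
  β = 0.552: g = 0.0097, g' = -0.781 → β = 0.565
  β = 0.565: g = -0.0000, g' = -0.784 → β = 0.564
Converged at β = 0.564.
Compositions from xᵢ = zᵢ/(1+β(Kᵢ−1)), yᵢ = Kᵢxᵢ:
  n-butane: x = 0.088, y = 0.329
  isopentane: x = 0.128, y = 0.245
  diethyl ether: x = 0.163, y = 0.216
  cyclohexane: x = 0.207, y = 0.072
  2-propanol: x = 0.415, y = 0.137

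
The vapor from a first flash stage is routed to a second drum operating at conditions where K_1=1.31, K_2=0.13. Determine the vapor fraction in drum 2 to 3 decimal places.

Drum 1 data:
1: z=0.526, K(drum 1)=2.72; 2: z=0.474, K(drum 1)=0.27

Drum 1:
Let ψ₁ = V/F and solve Σ zᵢ(Kᵢ−1)/(1+ψ₁(Kᵢ−1)) = 0.
Check two-phase: ΣzᵢKᵢ = 1.559 > 1 and Σzᵢ/Kᵢ = 1.949 > 1, so g(0) = 0.559 > 0 and g(1) = -0.949 < 0.
Iterate (Newton) starting at ψ₁ = 0.33:
  ψ₁ = 0.330: g = 0.1213, g' = -1.072 → ψ₁ = 0.443
  ψ₁ = 0.443: g = 0.0019, g' = -1.053 → ψ₁ = 0.445
Converged at ψ₁ = 0.445.
Drum-1 compositions:
  1: x = 0.298, y = 0.810
  2: x = 0.702, y = 0.190
Drum-2 feed = drum-1 vapor: z₂ = (0.8104, 0.1896).
Drum 2:
Let ψ₂ = V/F and solve Σ zᵢ(Kᵢ−1)/(1+ψ₂(Kᵢ−1)) = 0.
Check two-phase: ΣzᵢKᵢ = 1.086 > 1 and Σzᵢ/Kᵢ = 2.077 > 1, so g(0) = 0.086 > 0 and g(1) = -1.077 < 0.
Newton–Raphson from ψ₂ = 0.3:
  ψ₂ = 0.300: g = 0.0067, g' = -0.328 → ψ₂ = 0.320
Converged at ψ₂ = 0.320.
  1: x = 0.737, y = 0.966
  2: x = 0.263, y = 0.034

V/F (drum 2) = 0.320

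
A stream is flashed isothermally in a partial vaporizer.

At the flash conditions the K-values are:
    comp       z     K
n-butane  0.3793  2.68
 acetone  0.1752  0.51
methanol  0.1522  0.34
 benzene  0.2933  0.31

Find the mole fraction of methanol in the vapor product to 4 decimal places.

Rachford–Rice: g(ψ) = Σ zᵢ(Kᵢ−1)/(1+ψ(Kᵢ−1)) = 0.
Check two-phase: ΣzᵢKᵢ = 1.2485 > 1 and Σzᵢ/Kᵢ = 1.8788 > 1, so g(0) = 0.2485 > 0 and g(1) = -0.8788 < 0.
Newton iteration, ψ⁰ = 0.5:
  ψ = 0.5000: g = -0.22629, g' = -0.8632 → ψ = 0.2378
  ψ = 0.2378: g = -0.00314, g' = -0.8936 → ψ = 0.2343
Converged at ψ = 0.2343.
Compositions from xᵢ = zᵢ/(1+ψ(Kᵢ−1)), yᵢ = Kᵢxᵢ:
  n-butane: x = 0.2722, y = 0.7294
  acetone: x = 0.1979, y = 0.1009
  methanol: x = 0.1800, y = 0.0612
  benzene: x = 0.3499, y = 0.1085

y_methanol = 0.0612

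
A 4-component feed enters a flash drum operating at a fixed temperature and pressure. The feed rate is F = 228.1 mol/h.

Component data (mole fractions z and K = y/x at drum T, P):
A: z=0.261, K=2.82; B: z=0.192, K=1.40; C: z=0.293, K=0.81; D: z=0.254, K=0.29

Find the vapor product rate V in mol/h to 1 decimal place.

Material balance + equilibrium reduce to Σ zᵢ(Kᵢ−1)/(1+V/F(Kᵢ−1)) = 0.
Check two-phase: ΣzᵢKᵢ = 1.316 > 1 and Σzᵢ/Kᵢ = 1.467 > 1, so g(0) = 0.316 > 0 and g(1) = -0.467 < 0.
Newton iteration, V/F⁰ = 0.38:
  V/F = 0.380: g = 0.0405, g' = -0.578 → V/F = 0.450
  V/F = 0.450: g = 0.0003, g' = -0.573 → V/F = 0.451
Converged at V/F = 0.451.
Then V = V/F·F = 0.4506·228.1 = 102.8 mol/h and L = F − V = 125.3 mol/h.

V = 102.8 mol/h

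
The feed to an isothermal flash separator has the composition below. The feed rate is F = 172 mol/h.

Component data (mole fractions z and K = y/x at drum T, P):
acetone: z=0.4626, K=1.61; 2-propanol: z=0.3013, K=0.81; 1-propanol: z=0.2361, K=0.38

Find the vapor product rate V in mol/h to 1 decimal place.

Rachford–Rice: g(ψ) = Σ zᵢ(Kᵢ−1)/(1+ψ(Kᵢ−1)) = 0.
Feasibility: ΣzᵢKᵢ = 1.0786, Σzᵢ/Kᵢ = 1.2806 — both > 1, two phases present.
Newton–Raphson from ψ = 0.61:
  ψ = 0.6100: g = -0.09451, g' = -0.3401 → ψ = 0.3321
  ψ = 0.3321: g = -0.01079, g' = -0.2753 → ψ = 0.2929
  ψ = 0.2929: g = -0.00008, g' = -0.2716 → ψ = 0.2926
Converged at ψ = 0.2926.
Then V = ψ·F = 0.2926·172 = 50.3 mol/h and L = F − V = 121.7 mol/h.

V = 50.3 mol/h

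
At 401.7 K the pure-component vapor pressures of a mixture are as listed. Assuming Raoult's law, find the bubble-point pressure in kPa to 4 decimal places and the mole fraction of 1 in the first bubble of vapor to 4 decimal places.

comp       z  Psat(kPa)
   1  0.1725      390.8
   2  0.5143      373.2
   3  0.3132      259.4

Pbub = 340.5938 kPa, y_1 = 0.1979

At the bubble point ψ → 0, so ΣzᵢKᵢ = 1 with Kᵢ = Pᵢˢᵃᵗ/P ⇒ P = ΣzᵢPᵢˢᵃᵗ.
P = 0.1725·390.8 + 0.5143·373.2 + 0.3132·259.4 = 340.5938 kPa
yᵢ = zᵢPᵢˢᵃᵗ/P ⇒ y_1 = 0.1725·390.8/340.5938 = 0.1979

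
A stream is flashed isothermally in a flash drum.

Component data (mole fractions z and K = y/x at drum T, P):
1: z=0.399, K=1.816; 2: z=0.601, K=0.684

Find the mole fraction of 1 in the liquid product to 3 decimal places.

x_1 = 0.279

Material balance + equilibrium reduce to Σ zᵢ(Kᵢ−1)/(1+V/F(Kᵢ−1)) = 0.
Check two-phase: ΣzᵢKᵢ = 1.136 > 1 and Σzᵢ/Kᵢ = 1.098 > 1, so g(0) = 0.136 > 0 and g(1) = -0.098 < 0.
Binary case is linear: z₁(K₁−1)(1+V/F(K₂−1)) + z₂(K₂−1)(1+V/F(K₁−1)) = 0
⇒ V/F = [z₁(K₁−1)+z₂(K₂−1)] / [−(K₁−1)(K₂−1)] = 0.1357/0.2579 = 0.526
Compositions from xᵢ = zᵢ/(1+V/F(Kᵢ−1)), yᵢ = Kᵢxᵢ:
  1: x = 0.279, y = 0.507
  2: x = 0.721, y = 0.493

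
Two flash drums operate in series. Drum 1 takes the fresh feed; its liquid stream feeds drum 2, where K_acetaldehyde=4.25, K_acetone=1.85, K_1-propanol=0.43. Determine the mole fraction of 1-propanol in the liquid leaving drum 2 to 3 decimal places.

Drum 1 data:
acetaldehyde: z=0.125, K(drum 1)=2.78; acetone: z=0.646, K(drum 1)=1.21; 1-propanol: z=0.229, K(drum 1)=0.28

Drum 1:
Rachford–Rice: g(ψ₁) = Σ zᵢ(Kᵢ−1)/(1+ψ₁(Kᵢ−1)) = 0.
g(0) = ΣzᵢKᵢ − 1 = 0.193 and g(1) = 1 − Σzᵢ/Kᵢ = -0.397, so a root lies in (0, 1).
Newton–Raphson from ψ₁ = 0.5:
  ψ₁ = 0.500: g = -0.0171, g' = -0.424 → ψ₁ = 0.460
  ψ₁ = 0.460: g = -0.0003, g' = -0.409 → ψ₁ = 0.459
Converged at ψ₁ = 0.459.
Drum-1 compositions:
  acetaldehyde: x = 0.069, y = 0.191
  acetone: x = 0.589, y = 0.713
  1-propanol: x = 0.342, y = 0.096
Drum-2 feed = drum-1 liquid: z₂ = (0.0688, 0.5892, 0.3420).
Drum 2:
Rachford–Rice: g(ψ₂) = Σ zᵢ(Kᵢ−1)/(1+ψ₂(Kᵢ−1)) = 0.
Feasibility: ΣzᵢKᵢ = 1.530, Σzᵢ/Kᵢ = 1.130 — both > 1, two phases present.
Iterate (Newton) starting at ψ₂ = 0.49:
  ψ₂ = 0.490: g = 0.1694, g' = -0.534 → ψ₂ = 0.807
  ψ₂ = 0.807: g = -0.0022, g' = -0.586 → ψ₂ = 0.803
Converged at ψ₂ = 0.803.
  acetaldehyde: x = 0.019, y = 0.081
  acetone: x = 0.350, y = 0.648
  1-propanol: x = 0.631, y = 0.271

x_1-propanol (drum 2) = 0.631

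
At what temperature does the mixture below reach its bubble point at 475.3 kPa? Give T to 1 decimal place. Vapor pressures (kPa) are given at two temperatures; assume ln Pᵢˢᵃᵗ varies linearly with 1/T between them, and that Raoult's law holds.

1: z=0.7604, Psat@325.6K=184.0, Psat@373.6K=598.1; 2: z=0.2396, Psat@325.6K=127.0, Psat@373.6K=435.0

T = 366.2 K

Bubble-point temperature: ΣzᵢPᵢˢᵃᵗ(T) = P. Interpolate ln Pᵢˢᵃᵗ = aᵢ + bᵢ/T.
  T = 325.6 K: ΣzᵢPᵢˢᵃᵗ = 170.34 kPa
  T = 373.6 K: ΣzᵢPᵢˢᵃᵗ = 559.02 kPa
  T = 349.6 K: ΣzᵢPᵢˢᵃᵗ = 321.42 kPa
  T = 361.6 K: ΣzᵢPᵢˢᵃᵗ = 427.79 kPa
  T = 367.6 K: ΣzᵢPᵢˢᵃᵗ = 490.09 kPa
  T = 364.6 K: ΣzᵢPᵢˢᵃᵗ = 458.14 kPa
  T = 366.1 K: ΣzᵢPᵢˢᵃᵗ = 473.91 kPa
Interpolating between 366.1 K and 367.6 K gives T ≈ 366.2 K.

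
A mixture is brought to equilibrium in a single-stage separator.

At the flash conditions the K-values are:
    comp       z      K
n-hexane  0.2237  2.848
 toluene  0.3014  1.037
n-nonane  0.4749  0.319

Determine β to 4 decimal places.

β = 0.1165

Material balance + equilibrium reduce to Σ zᵢ(Kᵢ−1)/(1+β(Kᵢ−1)) = 0.
Check two-phase: ΣzᵢKᵢ = 1.1011 > 1 and Σzᵢ/Kᵢ = 1.8579 > 1, so g(0) = 0.1011 > 0 and g(1) = -0.8579 < 0.
Newton iteration, β⁰ = 0.5:
  β = 0.5000: g = -0.26457, g' = -0.7131 → β = 0.1290
  β = 0.1290: g = -0.00964, g' = -0.7632 → β = 0.1164
  β = 0.1164: g = 0.00009, g' = -0.7777 → β = 0.1165
Converged at β = 0.1165.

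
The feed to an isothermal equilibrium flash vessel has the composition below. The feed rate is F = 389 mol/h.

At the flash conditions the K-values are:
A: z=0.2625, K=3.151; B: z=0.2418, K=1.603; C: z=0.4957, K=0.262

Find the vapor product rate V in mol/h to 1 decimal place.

Let ψ = V/F and solve Σ zᵢ(Kᵢ−1)/(1+ψ(Kᵢ−1)) = 0.
Feasibility: ΣzᵢKᵢ = 1.3446, Σzᵢ/Kᵢ = 2.1261 — both > 1, two phases present.
Newton iteration, ψ⁰ = 0.42:
  ψ = 0.4200: g = -0.11717, g' = -0.9582 → ψ = 0.2977
  ψ = 0.2977: g = -0.00102, g' = -0.9580 → ψ = 0.2967
Converged at ψ = 0.2967.
Then V = ψ·F = 0.2967·389 = 115.4 mol/h and L = F − V = 273.6 mol/h.

V = 115.4 mol/h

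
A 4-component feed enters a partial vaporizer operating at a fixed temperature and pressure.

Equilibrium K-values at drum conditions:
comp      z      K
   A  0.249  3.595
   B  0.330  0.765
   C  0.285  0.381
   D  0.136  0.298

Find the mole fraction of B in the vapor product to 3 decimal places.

y_B = 0.267

Material balance + equilibrium reduce to Σ zᵢ(Kᵢ−1)/(1+ψ(Kᵢ−1)) = 0.
Check two-phase: ΣzᵢKᵢ = 1.297 > 1 and Σzᵢ/Kᵢ = 1.705 > 1, so g(0) = 0.297 > 0 and g(1) = -0.705 < 0.
Newton iteration, ψ⁰ = 0.5:
  ψ = 0.500: g = -0.2092, g' = -0.729 → ψ = 0.213
  ψ = 0.213: g = 0.0190, g' = -0.953 → ψ = 0.233
Converged at ψ = 0.233.
Compositions from xᵢ = zᵢ/(1+ψ(Kᵢ−1)), yᵢ = Kᵢxᵢ:
  A: x = 0.155, y = 0.558
  B: x = 0.349, y = 0.267
  C: x = 0.333, y = 0.127
  D: x = 0.163, y = 0.048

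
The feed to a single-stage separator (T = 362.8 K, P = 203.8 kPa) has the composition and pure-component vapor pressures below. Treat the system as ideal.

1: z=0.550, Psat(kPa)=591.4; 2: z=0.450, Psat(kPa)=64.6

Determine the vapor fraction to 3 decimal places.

Raoult's law: Kᵢ = Pᵢˢᵃᵗ/P = Pᵢˢᵃᵗ/203.8.
  K_1 = 591.4/203.8 = 2.90186, K_2 = 64.6/203.8 = 0.31698
Let ψ = V/F and solve Σ zᵢ(Kᵢ−1)/(1+ψ(Kᵢ−1)) = 0.
g(0) = ΣzᵢKᵢ − 1 = 0.739 and g(1) = 1 − Σzᵢ/Kᵢ = -0.609, so a root lies in (0, 1).
Binary case is linear: z₁(K₁−1)(1+ψ(K₂−1)) + z₂(K₂−1)(1+ψ(K₁−1)) = 0
⇒ ψ = [z₁(K₁−1)+z₂(K₂−1)] / [−(K₁−1)(K₂−1)] = 0.7387/1.2990 = 0.569

ψ = 0.569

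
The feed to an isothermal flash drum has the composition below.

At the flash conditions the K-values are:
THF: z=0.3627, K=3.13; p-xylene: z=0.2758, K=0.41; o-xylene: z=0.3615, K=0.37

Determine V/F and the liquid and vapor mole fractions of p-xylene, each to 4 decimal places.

V/F = 0.2926, x_p-xylene = 0.3334, y_p-xylene = 0.1367

Newton iteration, V/F⁰ = 0.5:
  V/F = 0.5000: g = -0.18917, g' = -0.8848 → V/F = 0.2862
  V/F = 0.2862: g = 0.00633, g' = -0.9876 → V/F = 0.2926
Converged at V/F = 0.2926.
Compositions from xᵢ = zᵢ/(1+V/F(Kᵢ−1)), yᵢ = Kᵢxᵢ:
  THF: x = 0.2234, y = 0.6993
  p-xylene: x = 0.3334, y = 0.1367
  o-xylene: x = 0.4432, y = 0.1640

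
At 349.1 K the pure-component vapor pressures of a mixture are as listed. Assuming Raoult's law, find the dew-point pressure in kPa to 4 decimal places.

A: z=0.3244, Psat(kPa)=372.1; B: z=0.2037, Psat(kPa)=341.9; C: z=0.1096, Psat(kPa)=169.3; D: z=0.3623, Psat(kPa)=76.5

Pdew = 145.9659 kPa

At the dew point ψ → 1, so Σzᵢ/Kᵢ = 1 with Kᵢ = Pᵢˢᵃᵗ/P ⇒ 1/P = Σzᵢ/Pᵢˢᵃᵗ.
1/P = 0.3244/372.1 + 0.2037/341.9 + 0.1096/169.3 + 0.3623/76.5 = 0.0068509 ⇒ P = 145.9659 kPa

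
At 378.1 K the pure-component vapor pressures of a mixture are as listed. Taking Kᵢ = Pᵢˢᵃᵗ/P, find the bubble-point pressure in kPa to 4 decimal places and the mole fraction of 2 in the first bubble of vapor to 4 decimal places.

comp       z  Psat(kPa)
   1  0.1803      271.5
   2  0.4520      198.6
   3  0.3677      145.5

Pbub = 192.2190 kPa, y_2 = 0.4670

At the bubble point ψ → 0, so ΣzᵢKᵢ = 1 with Kᵢ = Pᵢˢᵃᵗ/P ⇒ P = ΣzᵢPᵢˢᵃᵗ.
P = 0.1803·271.5 + 0.4520·198.6 + 0.3677·145.5 = 192.2190 kPa
yᵢ = zᵢPᵢˢᵃᵗ/P ⇒ y_2 = 0.4520·198.6/192.2190 = 0.4670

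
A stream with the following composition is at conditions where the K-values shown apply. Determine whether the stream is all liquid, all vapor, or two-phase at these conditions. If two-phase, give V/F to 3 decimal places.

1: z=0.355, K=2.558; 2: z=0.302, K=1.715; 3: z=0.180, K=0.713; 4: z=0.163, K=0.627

all vapor

ΣzᵢKᵢ = 1.657; Σzᵢ/Kᵢ = 0.827.
Since Σzᵢ/Kᵢ < 1 the mixture is above its dew point — single vapor phase.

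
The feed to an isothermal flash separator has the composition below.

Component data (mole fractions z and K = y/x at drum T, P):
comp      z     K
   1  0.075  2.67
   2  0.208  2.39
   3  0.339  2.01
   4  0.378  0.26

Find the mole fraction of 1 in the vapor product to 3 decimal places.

Material balance + equilibrium reduce to Σ zᵢ(Kᵢ−1)/(1+β(Kᵢ−1)) = 0.
Check two-phase: ΣzᵢKᵢ = 1.477 > 1 and Σzᵢ/Kᵢ = 1.738 > 1, so g(0) = 0.477 > 0 and g(1) = -0.738 < 0.
Newton iteration, β⁰ = 0.48:
  β = 0.480: g = 0.0397, g' = -0.864 → β = 0.526
  β = 0.526: g = -0.0007, g' = -0.896 → β = 0.525
Converged at β = 0.525.
Compositions from xᵢ = zᵢ/(1+β(Kᵢ−1)), yᵢ = Kᵢxᵢ:
  1: x = 0.040, y = 0.107
  2: x = 0.120, y = 0.287
  3: x = 0.222, y = 0.445
  4: x = 0.618, y = 0.161

y_1 = 0.107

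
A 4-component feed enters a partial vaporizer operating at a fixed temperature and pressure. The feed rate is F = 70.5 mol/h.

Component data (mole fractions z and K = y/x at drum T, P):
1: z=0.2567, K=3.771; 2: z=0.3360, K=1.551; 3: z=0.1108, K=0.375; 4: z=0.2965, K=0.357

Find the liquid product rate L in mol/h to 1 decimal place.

Let β = V/F and solve Σ zᵢ(Kᵢ−1)/(1+β(Kᵢ−1)) = 0.
Feasibility: ΣzᵢKᵢ = 1.6366, Σzᵢ/Kᵢ = 1.4107 — both > 1, two phases present.
Iterate (Newton) starting at β = 0.5:
  β = 0.5000: g = 0.06162, g' = -0.7669 → β = 0.5803
  β = 0.5803: g = 0.00020, g' = -0.7669 → β = 0.5806
Converged at β = 0.5806.
Then V = β·F = 0.5806·70.5 = 40.9 mol/h and L = F − V = 29.6 mol/h.

L = 29.6 mol/h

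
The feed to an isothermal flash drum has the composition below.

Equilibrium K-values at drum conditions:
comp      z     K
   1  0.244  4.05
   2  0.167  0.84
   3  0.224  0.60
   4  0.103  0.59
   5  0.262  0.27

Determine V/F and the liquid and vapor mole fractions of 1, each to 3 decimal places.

V/F = 0.264, x_1 = 0.135, y_1 = 0.548

Rachford–Rice: g(V/F) = Σ zᵢ(Kᵢ−1)/(1+V/F(Kᵢ−1)) = 0.
g(0) = ΣzᵢKᵢ − 1 = 0.394 and g(1) = 1 − Σzᵢ/Kᵢ = -0.777, so a root lies in (0, 1).
Newton iteration, V/F⁰ = 0.5:
  V/F = 0.500: g = -0.2006, g' = -0.791 → V/F = 0.246
  V/F = 0.246: g = 0.0176, g' = -1.018 → V/F = 0.264
Converged at V/F = 0.264.
Compositions from xᵢ = zᵢ/(1+V/F(Kᵢ−1)), yᵢ = Kᵢxᵢ:
  1: x = 0.135, y = 0.548
  2: x = 0.174, y = 0.146
  3: x = 0.250, y = 0.150
  4: x = 0.115, y = 0.068
  5: x = 0.325, y = 0.088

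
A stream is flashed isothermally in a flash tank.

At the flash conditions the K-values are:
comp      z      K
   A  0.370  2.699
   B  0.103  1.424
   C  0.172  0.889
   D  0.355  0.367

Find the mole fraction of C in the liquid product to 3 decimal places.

x_C = 0.183

Rachford–Rice: g(V/F) = Σ zᵢ(Kᵢ−1)/(1+V/F(Kᵢ−1)) = 0.
Feasibility: ΣzᵢKᵢ = 1.428, Σzᵢ/Kᵢ = 1.370 — both > 1, two phases present.
Newton iteration, V/F⁰ = 0.35:
  V/F = 0.350: g = 0.1237, g' = -0.671 → V/F = 0.534
  V/F = 0.534: g = 0.0052, g' = -0.633 → V/F = 0.543
Converged at V/F = 0.543.
Compositions from xᵢ = zᵢ/(1+V/F(Kᵢ−1)), yᵢ = Kᵢxᵢ:
  A: x = 0.193, y = 0.520
  B: x = 0.084, y = 0.119
  C: x = 0.183, y = 0.163
  D: x = 0.541, y = 0.198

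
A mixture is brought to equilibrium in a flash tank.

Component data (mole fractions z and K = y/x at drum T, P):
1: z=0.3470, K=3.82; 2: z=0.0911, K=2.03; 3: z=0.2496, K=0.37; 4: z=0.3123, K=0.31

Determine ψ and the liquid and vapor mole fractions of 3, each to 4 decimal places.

ψ = 0.4166, x_3 = 0.3384, y_3 = 0.1252

Iterate (Newton) starting at ψ = 0.39:
  ψ = 0.3900: g = 0.02967, g' = -1.1275 → ψ = 0.4163
  ψ = 0.4163: g = 0.00030, g' = -1.1059 → ψ = 0.4166
Converged at ψ = 0.4166.
Compositions from xᵢ = zᵢ/(1+ψ(Kᵢ−1)), yᵢ = Kᵢxᵢ:
  1: x = 0.1596, y = 0.6095
  2: x = 0.0637, y = 0.1294
  3: x = 0.3384, y = 0.1252
  4: x = 0.4383, y = 0.1359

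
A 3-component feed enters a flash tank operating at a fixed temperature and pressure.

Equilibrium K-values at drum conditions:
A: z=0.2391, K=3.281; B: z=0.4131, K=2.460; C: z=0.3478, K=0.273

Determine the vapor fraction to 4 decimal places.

Rachford–Rice: g(ψ) = Σ zᵢ(Kᵢ−1)/(1+ψ(Kᵢ−1)) = 0.
Feasibility: ΣzᵢKᵢ = 1.8957, Σzᵢ/Kᵢ = 1.5148 — both > 1, two phases present.
Newton iteration, ψ⁰ = 0.45:
  ψ = 0.4500: g = 0.25733, g' = -1.0297 → ψ = 0.6999
  ψ = 0.6999: g = -0.00645, g' = -1.1619 → ψ = 0.6944
  ψ = 0.6944: g = -0.00002, g' = -1.1531 → ψ = 0.6943
Converged at ψ = 0.6943.

ψ = 0.6943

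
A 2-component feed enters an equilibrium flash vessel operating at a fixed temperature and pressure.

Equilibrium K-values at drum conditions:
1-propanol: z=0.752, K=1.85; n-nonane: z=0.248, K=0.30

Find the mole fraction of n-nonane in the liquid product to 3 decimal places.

Material balance + equilibrium reduce to Σ zᵢ(Kᵢ−1)/(1+β(Kᵢ−1)) = 0.
Feasibility: ΣzᵢKᵢ = 1.466, Σzᵢ/Kᵢ = 1.233 — both > 1, two phases present.
Newton iteration, β⁰ = 0.55:
  β = 0.550: g = 0.1533, g' = -0.574 → β = 0.817
  β = 0.817: g = -0.0285, g' = -0.853 → β = 0.784
  β = 0.784: g = -0.0010, g' = -0.792 → β = 0.783
Converged at β = 0.783.
Compositions from xᵢ = zᵢ/(1+β(Kᵢ−1)), yᵢ = Kᵢxᵢ:
  1-propanol: x = 0.452, y = 0.835
  n-nonane: x = 0.548, y = 0.165

x_n-nonane = 0.548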